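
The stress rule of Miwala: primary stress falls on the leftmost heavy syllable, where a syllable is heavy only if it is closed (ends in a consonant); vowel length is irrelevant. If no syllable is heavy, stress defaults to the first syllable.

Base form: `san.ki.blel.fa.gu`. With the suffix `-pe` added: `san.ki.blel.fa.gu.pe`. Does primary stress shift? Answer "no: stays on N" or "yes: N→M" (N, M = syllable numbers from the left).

Base `san.ki.blel.fa.gu` (5 syllables):
  Weights: 1 san H, 2 ki L, 3 blel H, 4 fa L, 5 gu L.
  Heavy syllables in the domain: 1, 3. The leftmost is syllable 1 (san).
  → primary stress on syllable 1.
Suffixed `san.ki.blel.fa.gu.pe` (6 syllables):
  Weights: 1 san H, 2 ki L, 3 blel H, 4 fa L, 5 gu L, 6 pe L.
  Heavy syllables in the domain: 1, 3. The leftmost is syllable 1 (san).
  → primary stress on syllable 1.

no: stays on 1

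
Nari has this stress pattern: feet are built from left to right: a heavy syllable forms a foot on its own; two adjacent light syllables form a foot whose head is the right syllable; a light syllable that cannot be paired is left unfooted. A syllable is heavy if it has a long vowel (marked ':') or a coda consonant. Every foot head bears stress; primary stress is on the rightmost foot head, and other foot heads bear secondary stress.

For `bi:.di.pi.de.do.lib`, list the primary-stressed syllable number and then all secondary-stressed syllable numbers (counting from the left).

Weights: 1 bi: H, 2 di L, 3 pi L, 4 de L, 5 do L, 6 lib H.
Parse left to right (heavy = foot alone; LL = one foot; stranded L unfooted): (ˈbi:) (di.ˈpi) (de.ˈdo) (ˈlib).
Foot heads: 1, 3, 5, 6.
Primary stress on the rightmost head = syllable 6.
Secondary stress on 1, 3, 5: ˌbi:.di.ˌpi.de.ˌdo.ˈlib.

primary 6, secondary 1, 3, 5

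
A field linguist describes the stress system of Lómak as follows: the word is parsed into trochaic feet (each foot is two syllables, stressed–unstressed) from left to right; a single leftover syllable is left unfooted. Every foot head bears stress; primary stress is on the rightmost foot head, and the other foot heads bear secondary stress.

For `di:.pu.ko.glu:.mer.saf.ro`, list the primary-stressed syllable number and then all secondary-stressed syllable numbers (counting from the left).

Parse left to right into trochaic (ˈσσ) feet: (ˈdi:.pu) (ˈko.glu:) (ˈmer.saf) ro. Syllable 7 is left unfooted.
Foot heads (stressed positions): 1, 3, 5.
End Rule Rightmost: primary stress on the rightmost head = syllable 5.
Secondary stress on 1, 3: ˌdi:.pu.ˌko.glu:.ˈmer.saf.ro.

primary 5, secondary 1, 3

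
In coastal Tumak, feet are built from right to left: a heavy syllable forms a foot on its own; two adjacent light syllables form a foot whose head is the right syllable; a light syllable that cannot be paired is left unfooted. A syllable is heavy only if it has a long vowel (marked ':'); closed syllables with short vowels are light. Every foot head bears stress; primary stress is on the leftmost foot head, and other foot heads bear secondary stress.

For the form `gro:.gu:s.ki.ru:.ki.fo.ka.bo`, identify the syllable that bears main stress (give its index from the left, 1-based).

1

Weights: 1 gro: H, 2 gu:s H, 3 ki L, 4 ru: H, 5 ki L, 6 fo L, 7 ka L, 8 bo L.
Parse right to left (heavy = foot alone; LL = one foot; stranded L unfooted): (ˈgro:) (ˈgu:s) ki (ˈru:) (ki.ˈfo) (ka.ˈbo).
Foot heads: 1, 2, 4, 6, 8.
Primary stress on the leftmost head = syllable 1.
Primary stress: syllable 1 → ˈgro:.gu:s.ki.ru:.ki.fo.ka.bo.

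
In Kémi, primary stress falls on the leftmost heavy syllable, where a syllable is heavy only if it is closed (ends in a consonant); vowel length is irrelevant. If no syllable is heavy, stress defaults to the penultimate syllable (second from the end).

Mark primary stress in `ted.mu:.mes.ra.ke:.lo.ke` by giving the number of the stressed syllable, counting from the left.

1

Weights: 1 ted H, 2 mu: L, 3 mes H, 4 ra L, 5 ke: L, 6 lo L, 7 ke L.
Heavy syllables in the domain: 1, 3. The leftmost is syllable 1 (ted).
Primary stress: syllable 1 → ˈted.mu:.mes.ra.ke:.lo.ke.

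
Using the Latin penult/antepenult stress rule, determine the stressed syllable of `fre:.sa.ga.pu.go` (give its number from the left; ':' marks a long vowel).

Classical Latin: stress the penult if heavy (long vowel or closed), else the antepenult.
Weights: 3 ga L, 4 pu L, 5 go L.
The penult (syllable 4, pu) is light, so stress falls on the antepenult (syllable 3, ga).
Stress on syllable 3: fre:.sa.ˈga.pu.go.

3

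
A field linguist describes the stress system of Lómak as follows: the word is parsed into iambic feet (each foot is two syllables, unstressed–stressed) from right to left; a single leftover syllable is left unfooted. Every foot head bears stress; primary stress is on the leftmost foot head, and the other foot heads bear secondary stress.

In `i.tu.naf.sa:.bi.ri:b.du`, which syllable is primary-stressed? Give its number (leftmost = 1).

Parse right to left into iambic (σˈσ) feet: i (tu.ˈnaf) (sa:.ˈbi) (ri:b.ˈdu). Syllable 1 is left unfooted.
Foot heads (stressed positions): 3, 5, 7.
End Rule Leftmost: primary stress on the leftmost head = syllable 3.
Primary stress: syllable 3 → i.tu.ˈnaf.sa:.bi.ri:b.du.

3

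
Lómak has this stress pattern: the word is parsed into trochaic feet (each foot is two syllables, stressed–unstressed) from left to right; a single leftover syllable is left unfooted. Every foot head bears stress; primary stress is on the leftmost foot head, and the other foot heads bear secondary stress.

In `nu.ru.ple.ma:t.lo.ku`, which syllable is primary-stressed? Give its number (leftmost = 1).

Parse left to right into trochaic (ˈσσ) feet: (ˈnu.ru) (ˈple.ma:t) (ˈlo.ku).
Foot heads (stressed positions): 1, 3, 5.
End Rule Leftmost: primary stress on the leftmost head = syllable 1.
Primary stress: syllable 1 → ˈnu.ru.ple.ma:t.lo.ku.

1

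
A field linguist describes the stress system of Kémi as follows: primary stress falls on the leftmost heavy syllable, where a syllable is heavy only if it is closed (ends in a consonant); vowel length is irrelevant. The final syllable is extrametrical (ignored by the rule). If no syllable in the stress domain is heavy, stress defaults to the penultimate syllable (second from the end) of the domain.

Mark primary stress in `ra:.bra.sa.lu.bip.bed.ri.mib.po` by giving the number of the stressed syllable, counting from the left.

The final syllable (9, po) is extrametrical; the stress domain is syllables 1–8.
Weights: 1 ra: L, 2 bra L, 3 sa L, 4 lu L, 5 bip H, 6 bed H, 7 ri L, 8 mib H.
Heavy syllables in the domain: 5, 6, 8. The leftmost is syllable 5 (bip).
Primary stress: syllable 5 → ra:.bra.sa.lu.ˈbip.bed.ri.mib.po.

5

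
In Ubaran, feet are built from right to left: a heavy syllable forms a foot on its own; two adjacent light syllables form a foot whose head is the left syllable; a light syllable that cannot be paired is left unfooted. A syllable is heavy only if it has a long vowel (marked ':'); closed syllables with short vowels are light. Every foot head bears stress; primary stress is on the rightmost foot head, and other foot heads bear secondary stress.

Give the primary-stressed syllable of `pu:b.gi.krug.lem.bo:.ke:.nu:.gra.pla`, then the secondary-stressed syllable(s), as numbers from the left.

Weights: 1 pu:b H, 2 gi L, 3 krug L, 4 lem L, 5 bo: H, 6 ke: H, 7 nu: H, 8 gra L, 9 pla L.
Parse right to left (heavy = foot alone; LL = one foot; stranded L unfooted): (ˈpu:b) gi (ˈkrug.lem) (ˈbo:) (ˈke:) (ˈnu:) (ˈgra.pla).
Foot heads: 1, 3, 5, 6, 7, 8.
Primary stress on the rightmost head = syllable 8.
Secondary stress on 1, 3, 5, 6, 7: ˌpu:b.gi.ˌkrug.lem.ˌbo:.ˌke:.ˌnu:.ˈgra.pla.

primary 8, secondary 1, 3, 5, 6, 7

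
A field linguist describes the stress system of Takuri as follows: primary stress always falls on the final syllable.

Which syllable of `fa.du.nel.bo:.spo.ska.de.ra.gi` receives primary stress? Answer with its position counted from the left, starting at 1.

The word has 9 syllables; the final syllable is syllable 9 (gi).
Primary stress: syllable 9 → fa.du.nel.bo:.spo.ska.de.ra.ˈgi.

9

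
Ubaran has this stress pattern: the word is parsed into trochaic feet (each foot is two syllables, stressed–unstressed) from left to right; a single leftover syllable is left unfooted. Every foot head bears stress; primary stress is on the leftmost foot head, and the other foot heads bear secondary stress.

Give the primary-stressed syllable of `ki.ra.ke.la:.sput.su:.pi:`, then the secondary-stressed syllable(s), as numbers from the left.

Parse left to right into trochaic (ˈσσ) feet: (ˈki.ra) (ˈke.la:) (ˈsput.su:) pi:. Syllable 7 is left unfooted.
Foot heads (stressed positions): 1, 3, 5.
End Rule Leftmost: primary stress on the leftmost head = syllable 1.
Secondary stress on 3, 5: ˈki.ra.ˌke.la:.ˌsput.su:.pi:.

primary 1, secondary 3, 5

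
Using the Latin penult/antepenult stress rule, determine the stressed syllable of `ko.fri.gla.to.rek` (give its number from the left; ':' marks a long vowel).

3

Classical Latin: stress the penult if heavy (long vowel or closed), else the antepenult.
Weights: 3 gla L, 4 to L, 5 rek H.
The penult (syllable 4, to) is light, so stress falls on the antepenult (syllable 3, gla).
Stress on syllable 3: ko.fri.ˈgla.to.rek.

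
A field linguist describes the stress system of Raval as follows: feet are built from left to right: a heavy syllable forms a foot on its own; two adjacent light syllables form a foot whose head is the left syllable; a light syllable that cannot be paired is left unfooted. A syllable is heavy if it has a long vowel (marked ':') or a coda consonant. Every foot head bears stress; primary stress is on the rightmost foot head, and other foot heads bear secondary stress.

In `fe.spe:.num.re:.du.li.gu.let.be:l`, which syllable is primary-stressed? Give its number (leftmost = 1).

Weights: 1 fe L, 2 spe: H, 3 num H, 4 re: H, 5 du L, 6 li L, 7 gu L, 8 let H, 9 be:l H.
Parse left to right (heavy = foot alone; LL = one foot; stranded L unfooted): fe (ˈspe:) (ˈnum) (ˈre:) (ˈdu.li) gu (ˈlet) (ˈbe:l).
Foot heads: 2, 3, 4, 5, 8, 9.
Primary stress on the rightmost head = syllable 9.
Primary stress: syllable 9 → fe.spe:.num.re:.du.li.gu.let.ˈbe:l.

9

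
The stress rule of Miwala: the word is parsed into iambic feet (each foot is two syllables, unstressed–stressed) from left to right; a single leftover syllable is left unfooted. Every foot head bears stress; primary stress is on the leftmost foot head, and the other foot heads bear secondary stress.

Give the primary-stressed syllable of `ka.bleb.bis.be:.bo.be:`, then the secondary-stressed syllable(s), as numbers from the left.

primary 2, secondary 4, 6

Parse left to right into iambic (σˈσ) feet: (ka.ˈbleb) (bis.ˈbe:) (bo.ˈbe:).
Foot heads (stressed positions): 2, 4, 6.
End Rule Leftmost: primary stress on the leftmost head = syllable 2.
Secondary stress on 4, 6: ka.ˈbleb.bis.ˌbe:.bo.ˌbe:.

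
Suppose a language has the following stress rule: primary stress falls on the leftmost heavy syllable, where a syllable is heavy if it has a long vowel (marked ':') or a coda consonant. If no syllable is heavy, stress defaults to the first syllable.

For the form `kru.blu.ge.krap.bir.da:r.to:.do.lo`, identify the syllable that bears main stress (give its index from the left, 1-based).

4

Weights: 1 kru L, 2 blu L, 3 ge L, 4 krap H, 5 bir H, 6 da:r H, 7 to: H, 8 do L, 9 lo L.
Heavy syllables in the domain: 4, 5, 6, 7. The leftmost is syllable 4 (krap).
Primary stress: syllable 4 → kru.blu.ge.ˈkrap.bir.da:r.to:.do.lo.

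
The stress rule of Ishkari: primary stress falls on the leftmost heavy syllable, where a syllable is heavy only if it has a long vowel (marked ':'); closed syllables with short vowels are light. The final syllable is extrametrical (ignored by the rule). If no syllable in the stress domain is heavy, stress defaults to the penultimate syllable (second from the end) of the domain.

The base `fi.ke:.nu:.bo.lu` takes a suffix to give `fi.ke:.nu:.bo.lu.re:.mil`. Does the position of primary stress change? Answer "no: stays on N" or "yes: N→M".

Base `fi.ke:.nu:.bo.lu` (5 syllables):
  The final syllable (5, lu) is extrametrical; the stress domain is syllables 1–4.
  Weights: 1 fi L, 2 ke: H, 3 nu: H, 4 bo L.
  Heavy syllables in the domain: 2, 3. The leftmost is syllable 2 (ke:).
  → primary stress on syllable 2.
Suffixed `fi.ke:.nu:.bo.lu.re:.mil` (7 syllables):
  The final syllable (7, mil) is extrametrical; the stress domain is syllables 1–6.
  Weights: 1 fi L, 2 ke: H, 3 nu: H, 4 bo L, 5 lu L, 6 re: H.
  Heavy syllables in the domain: 2, 3, 6. The leftmost is syllable 2 (ke:).
  → primary stress on syllable 2.

no: stays on 2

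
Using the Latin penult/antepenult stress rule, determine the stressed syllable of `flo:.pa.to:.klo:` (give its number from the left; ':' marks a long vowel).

3

Classical Latin: stress the penult if heavy (long vowel or closed), else the antepenult.
Weights: 2 pa L, 3 to: H, 4 klo: H.
The penult (syllable 3, to:) is heavy, so it takes stress.
Stress on syllable 3: flo:.pa.ˈto:.klo:.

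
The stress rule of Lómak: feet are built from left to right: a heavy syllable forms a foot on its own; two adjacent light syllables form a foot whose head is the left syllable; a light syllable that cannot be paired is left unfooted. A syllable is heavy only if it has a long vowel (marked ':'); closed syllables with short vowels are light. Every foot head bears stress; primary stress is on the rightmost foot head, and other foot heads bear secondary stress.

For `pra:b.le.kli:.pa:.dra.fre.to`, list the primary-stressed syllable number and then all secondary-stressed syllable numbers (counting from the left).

primary 5, secondary 1, 3, 4

Weights: 1 pra:b H, 2 le L, 3 kli: H, 4 pa: H, 5 dra L, 6 fre L, 7 to L.
Parse left to right (heavy = foot alone; LL = one foot; stranded L unfooted): (ˈpra:b) le (ˈkli:) (ˈpa:) (ˈdra.fre) to.
Foot heads: 1, 3, 4, 5.
Primary stress on the rightmost head = syllable 5.
Secondary stress on 1, 3, 4: ˌpra:b.le.ˌkli:.ˌpa:.ˈdra.fre.to.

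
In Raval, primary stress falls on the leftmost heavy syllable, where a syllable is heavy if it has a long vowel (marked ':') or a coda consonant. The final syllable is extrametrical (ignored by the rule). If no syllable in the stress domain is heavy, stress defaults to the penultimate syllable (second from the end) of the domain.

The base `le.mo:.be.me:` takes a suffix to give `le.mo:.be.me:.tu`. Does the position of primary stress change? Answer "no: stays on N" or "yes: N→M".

no: stays on 2

Base `le.mo:.be.me:` (4 syllables):
  The final syllable (4, me:) is extrametrical; the stress domain is syllables 1–3.
  Weights: 1 le L, 2 mo: H, 3 be L.
  Heavy syllables in the domain: 2. The leftmost is syllable 2 (mo:).
  → primary stress on syllable 2.
Suffixed `le.mo:.be.me:.tu` (5 syllables):
  The final syllable (5, tu) is extrametrical; the stress domain is syllables 1–4.
  Weights: 1 le L, 2 mo: H, 3 be L, 4 me: H.
  Heavy syllables in the domain: 2, 4. The leftmost is syllable 2 (mo:).
  → primary stress on syllable 2.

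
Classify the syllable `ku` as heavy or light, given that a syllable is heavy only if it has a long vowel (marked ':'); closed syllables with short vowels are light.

light

`ku`: short vowel, open (no coda). Short vowel → light.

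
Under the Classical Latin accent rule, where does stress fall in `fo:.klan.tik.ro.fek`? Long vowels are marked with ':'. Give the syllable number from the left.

3

Classical Latin: stress the penult if heavy (long vowel or closed), else the antepenult.
Weights: 3 tik H, 4 ro L, 5 fek H.
The penult (syllable 4, ro) is light, so stress falls on the antepenult (syllable 3, tik).
Stress on syllable 3: fo:.klan.ˈtik.ro.fek.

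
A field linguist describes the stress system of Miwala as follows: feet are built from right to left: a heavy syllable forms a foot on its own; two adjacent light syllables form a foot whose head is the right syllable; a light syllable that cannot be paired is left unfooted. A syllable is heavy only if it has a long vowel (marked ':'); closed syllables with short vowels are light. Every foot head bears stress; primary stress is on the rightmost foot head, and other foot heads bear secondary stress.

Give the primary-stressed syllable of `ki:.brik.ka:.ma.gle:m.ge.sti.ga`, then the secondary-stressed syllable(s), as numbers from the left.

primary 8, secondary 1, 3, 5

Weights: 1 ki: H, 2 brik L, 3 ka: H, 4 ma L, 5 gle:m H, 6 ge L, 7 sti L, 8 ga L.
Parse right to left (heavy = foot alone; LL = one foot; stranded L unfooted): (ˈki:) brik (ˈka:) ma (ˈgle:m) ge (sti.ˈga).
Foot heads: 1, 3, 5, 8.
Primary stress on the rightmost head = syllable 8.
Secondary stress on 1, 3, 5: ˌki:.brik.ˌka:.ma.ˌgle:m.ge.sti.ˈga.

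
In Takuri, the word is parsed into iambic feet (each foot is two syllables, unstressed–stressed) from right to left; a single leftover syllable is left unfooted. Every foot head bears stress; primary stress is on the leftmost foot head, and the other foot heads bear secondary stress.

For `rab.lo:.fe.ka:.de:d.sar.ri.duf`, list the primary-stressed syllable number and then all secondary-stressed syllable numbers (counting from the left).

Parse right to left into iambic (σˈσ) feet: (rab.ˈlo:) (fe.ˈka:) (de:d.ˈsar) (ri.ˈduf).
Foot heads (stressed positions): 2, 4, 6, 8.
End Rule Leftmost: primary stress on the leftmost head = syllable 2.
Secondary stress on 4, 6, 8: rab.ˈlo:.fe.ˌka:.de:d.ˌsar.ri.ˌduf.

primary 2, secondary 4, 6, 8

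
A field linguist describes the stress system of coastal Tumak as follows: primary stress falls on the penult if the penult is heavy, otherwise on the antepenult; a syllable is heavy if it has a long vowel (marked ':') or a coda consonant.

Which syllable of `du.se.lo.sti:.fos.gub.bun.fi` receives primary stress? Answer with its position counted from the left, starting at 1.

7

Weights: 6 gub H, 7 bun H, 8 fi L.
The penult (syllable 7, bun) is heavy, so it takes stress.
Primary stress: syllable 7 → du.se.lo.sti:.fos.gub.ˈbun.fi.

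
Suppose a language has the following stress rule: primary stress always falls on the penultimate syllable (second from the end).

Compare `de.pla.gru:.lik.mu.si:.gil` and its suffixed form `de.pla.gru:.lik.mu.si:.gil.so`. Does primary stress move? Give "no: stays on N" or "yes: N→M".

yes: 6→7

Base `de.pla.gru:.lik.mu.si:.gil` (7 syllables):
  The word has 7 syllables; the penultimate syllable (second from the end) is syllable 6 (si:).
  → primary stress on syllable 6.
Suffixed `de.pla.gru:.lik.mu.si:.gil.so` (8 syllables):
  The word has 8 syllables; the penultimate syllable (second from the end) is syllable 7 (gil).
  → primary stress on syllable 7.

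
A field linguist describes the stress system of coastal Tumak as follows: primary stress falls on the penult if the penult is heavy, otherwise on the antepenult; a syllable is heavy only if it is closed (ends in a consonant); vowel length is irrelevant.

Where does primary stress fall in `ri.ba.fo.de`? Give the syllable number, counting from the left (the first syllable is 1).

Weights: 2 ba L, 3 fo L, 4 de L.
The penult (syllable 3, fo) is light, so stress falls on the antepenult (syllable 2, ba).
Primary stress: syllable 2 → ri.ˈba.fo.de.

2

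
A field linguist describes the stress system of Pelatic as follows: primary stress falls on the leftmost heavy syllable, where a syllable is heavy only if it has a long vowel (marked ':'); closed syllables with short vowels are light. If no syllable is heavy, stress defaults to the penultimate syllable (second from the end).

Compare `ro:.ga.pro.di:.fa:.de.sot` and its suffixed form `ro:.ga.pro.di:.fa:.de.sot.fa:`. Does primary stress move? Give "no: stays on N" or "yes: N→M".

Base `ro:.ga.pro.di:.fa:.de.sot` (7 syllables):
  Weights: 1 ro: H, 2 ga L, 3 pro L, 4 di: H, 5 fa: H, 6 de L, 7 sot L.
  Heavy syllables in the domain: 1, 4, 5. The leftmost is syllable 1 (ro:).
  → primary stress on syllable 1.
Suffixed `ro:.ga.pro.di:.fa:.de.sot.fa:` (8 syllables):
  Weights: 1 ro: H, 2 ga L, 3 pro L, 4 di: H, 5 fa: H, 6 de L, 7 sot L, 8 fa: H.
  Heavy syllables in the domain: 1, 4, 5, 8. The leftmost is syllable 1 (ro:).
  → primary stress on syllable 1.

no: stays on 1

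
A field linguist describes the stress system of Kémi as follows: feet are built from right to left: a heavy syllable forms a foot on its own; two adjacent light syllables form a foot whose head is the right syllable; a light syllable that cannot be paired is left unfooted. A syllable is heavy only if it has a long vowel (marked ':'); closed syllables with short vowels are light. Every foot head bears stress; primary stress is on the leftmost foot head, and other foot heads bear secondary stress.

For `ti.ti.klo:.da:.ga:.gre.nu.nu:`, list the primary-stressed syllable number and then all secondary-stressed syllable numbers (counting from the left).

Weights: 1 ti L, 2 ti L, 3 klo: H, 4 da: H, 5 ga: H, 6 gre L, 7 nu L, 8 nu: H.
Parse right to left (heavy = foot alone; LL = one foot; stranded L unfooted): (ti.ˈti) (ˈklo:) (ˈda:) (ˈga:) (gre.ˈnu) (ˈnu:).
Foot heads: 2, 3, 4, 5, 7, 8.
Primary stress on the leftmost head = syllable 2.
Secondary stress on 3, 4, 5, 7, 8: ti.ˈti.ˌklo:.ˌda:.ˌga:.gre.ˌnu.ˌnu:.

primary 2, secondary 3, 4, 5, 7, 8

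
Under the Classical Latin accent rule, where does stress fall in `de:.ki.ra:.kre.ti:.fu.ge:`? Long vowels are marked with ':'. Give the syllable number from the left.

5

Classical Latin: stress the penult if heavy (long vowel or closed), else the antepenult.
Weights: 5 ti: H, 6 fu L, 7 ge: H.
The penult (syllable 6, fu) is light, so stress falls on the antepenult (syllable 5, ti:).
Stress on syllable 5: de:.ki.ra:.kre.ˈti:.fu.ge:.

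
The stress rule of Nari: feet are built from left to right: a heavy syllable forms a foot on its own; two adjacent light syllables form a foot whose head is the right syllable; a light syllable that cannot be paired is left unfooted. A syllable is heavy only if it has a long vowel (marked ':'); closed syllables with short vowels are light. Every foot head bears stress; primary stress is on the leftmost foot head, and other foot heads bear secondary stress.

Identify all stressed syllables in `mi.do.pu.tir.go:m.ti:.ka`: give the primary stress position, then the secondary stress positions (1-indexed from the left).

Weights: 1 mi L, 2 do L, 3 pu L, 4 tir L, 5 go:m H, 6 ti: H, 7 ka L.
Parse left to right (heavy = foot alone; LL = one foot; stranded L unfooted): (mi.ˈdo) (pu.ˈtir) (ˈgo:m) (ˈti:) ka.
Foot heads: 2, 4, 5, 6.
Primary stress on the leftmost head = syllable 2.
Secondary stress on 4, 5, 6: mi.ˈdo.pu.ˌtir.ˌgo:m.ˌti:.ka.

primary 2, secondary 4, 5, 6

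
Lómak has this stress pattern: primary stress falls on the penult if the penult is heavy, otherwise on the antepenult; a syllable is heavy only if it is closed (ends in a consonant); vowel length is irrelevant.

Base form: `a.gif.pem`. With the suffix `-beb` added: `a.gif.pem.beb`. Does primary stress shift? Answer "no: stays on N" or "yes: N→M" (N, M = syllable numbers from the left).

yes: 2→3

Base `a.gif.pem` (3 syllables):
  Weights: 1 a L, 2 gif H, 3 pem H.
  The penult (syllable 2, gif) is heavy, so it takes stress.
  → primary stress on syllable 2.
Suffixed `a.gif.pem.beb` (4 syllables):
  Weights: 2 gif H, 3 pem H, 4 beb H.
  The penult (syllable 3, pem) is heavy, so it takes stress.
  → primary stress on syllable 3.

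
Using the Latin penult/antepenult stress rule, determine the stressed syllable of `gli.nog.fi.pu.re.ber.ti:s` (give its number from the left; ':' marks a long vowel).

Classical Latin: stress the penult if heavy (long vowel or closed), else the antepenult.
Weights: 5 re L, 6 ber H, 7 ti:s H.
The penult (syllable 6, ber) is heavy, so it takes stress.
Stress on syllable 6: gli.nog.fi.pu.re.ˈber.ti:s.

6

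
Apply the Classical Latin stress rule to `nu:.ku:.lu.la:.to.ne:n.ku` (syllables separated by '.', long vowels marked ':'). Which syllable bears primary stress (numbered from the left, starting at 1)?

Classical Latin: stress the penult if heavy (long vowel or closed), else the antepenult.
Weights: 5 to L, 6 ne:n H, 7 ku L.
The penult (syllable 6, ne:n) is heavy, so it takes stress.
Stress on syllable 6: nu:.ku:.lu.la:.to.ˈne:n.ku.

6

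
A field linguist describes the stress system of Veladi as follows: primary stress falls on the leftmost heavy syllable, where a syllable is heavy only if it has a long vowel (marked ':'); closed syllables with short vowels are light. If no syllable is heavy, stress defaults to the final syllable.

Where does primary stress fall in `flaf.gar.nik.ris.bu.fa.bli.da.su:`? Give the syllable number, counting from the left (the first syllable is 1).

9

Weights: 1 flaf L, 2 gar L, 3 nik L, 4 ris L, 5 bu L, 6 fa L, 7 bli L, 8 da L, 9 su: H.
Heavy syllables in the domain: 9. The leftmost is syllable 9 (su:).
Primary stress: syllable 9 → flaf.gar.nik.ris.bu.fa.bli.da.ˈsu:.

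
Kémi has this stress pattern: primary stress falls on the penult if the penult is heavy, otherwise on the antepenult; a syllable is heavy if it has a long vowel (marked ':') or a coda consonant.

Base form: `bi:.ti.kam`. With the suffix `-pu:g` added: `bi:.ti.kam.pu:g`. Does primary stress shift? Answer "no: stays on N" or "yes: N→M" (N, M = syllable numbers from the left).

yes: 1→3

Base `bi:.ti.kam` (3 syllables):
  Weights: 1 bi: H, 2 ti L, 3 kam H.
  The penult (syllable 2, ti) is light, so stress falls on the antepenult (syllable 1, bi:).
  → primary stress on syllable 1.
Suffixed `bi:.ti.kam.pu:g` (4 syllables):
  Weights: 2 ti L, 3 kam H, 4 pu:g H.
  The penult (syllable 3, kam) is heavy, so it takes stress.
  → primary stress on syllable 3.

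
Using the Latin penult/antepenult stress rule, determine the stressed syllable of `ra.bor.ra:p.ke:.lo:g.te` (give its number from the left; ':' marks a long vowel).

5

Classical Latin: stress the penult if heavy (long vowel or closed), else the antepenult.
Weights: 4 ke: H, 5 lo:g H, 6 te L.
The penult (syllable 5, lo:g) is heavy, so it takes stress.
Stress on syllable 5: ra.bor.ra:p.ke:.ˈlo:g.te.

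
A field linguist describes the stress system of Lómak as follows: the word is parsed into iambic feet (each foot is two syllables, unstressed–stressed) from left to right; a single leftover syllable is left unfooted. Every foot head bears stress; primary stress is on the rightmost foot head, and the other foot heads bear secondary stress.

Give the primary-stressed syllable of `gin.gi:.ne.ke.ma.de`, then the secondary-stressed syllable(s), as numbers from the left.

Parse left to right into iambic (σˈσ) feet: (gin.ˈgi:) (ne.ˈke) (ma.ˈde).
Foot heads (stressed positions): 2, 4, 6.
End Rule Rightmost: primary stress on the rightmost head = syllable 6.
Secondary stress on 2, 4: gin.ˌgi:.ne.ˌke.ma.ˈde.

primary 6, secondary 2, 4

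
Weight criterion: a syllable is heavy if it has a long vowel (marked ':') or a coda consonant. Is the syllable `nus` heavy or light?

`nus`: short vowel, closed (coda /s/). Closed → heavy.

heavy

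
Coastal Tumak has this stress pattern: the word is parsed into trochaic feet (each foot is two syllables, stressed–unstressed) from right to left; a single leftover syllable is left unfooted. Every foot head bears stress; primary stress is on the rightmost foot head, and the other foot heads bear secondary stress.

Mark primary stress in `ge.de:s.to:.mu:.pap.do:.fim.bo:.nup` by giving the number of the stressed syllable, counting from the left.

8

Parse right to left into trochaic (ˈσσ) feet: ge (ˈde:s.to:) (ˈmu:.pap) (ˈdo:.fim) (ˈbo:.nup). Syllable 1 is left unfooted.
Foot heads (stressed positions): 2, 4, 6, 8.
End Rule Rightmost: primary stress on the rightmost head = syllable 8.
Primary stress: syllable 8 → ge.de:s.to:.mu:.pap.do:.fim.ˈbo:.nup.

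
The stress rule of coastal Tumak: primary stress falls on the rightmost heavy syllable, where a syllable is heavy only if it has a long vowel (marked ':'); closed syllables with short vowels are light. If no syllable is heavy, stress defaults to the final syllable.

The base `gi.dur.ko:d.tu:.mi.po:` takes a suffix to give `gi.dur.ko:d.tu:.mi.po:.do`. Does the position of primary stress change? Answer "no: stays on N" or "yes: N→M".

no: stays on 6

Base `gi.dur.ko:d.tu:.mi.po:` (6 syllables):
  Weights: 1 gi L, 2 dur L, 3 ko:d H, 4 tu: H, 5 mi L, 6 po: H.
  Heavy syllables in the domain: 3, 4, 6. The rightmost is syllable 6 (po:).
  → primary stress on syllable 6.
Suffixed `gi.dur.ko:d.tu:.mi.po:.do` (7 syllables):
  Weights: 1 gi L, 2 dur L, 3 ko:d H, 4 tu: H, 5 mi L, 6 po: H, 7 do L.
  Heavy syllables in the domain: 3, 4, 6. The rightmost is syllable 6 (po:).
  → primary stress on syllable 6.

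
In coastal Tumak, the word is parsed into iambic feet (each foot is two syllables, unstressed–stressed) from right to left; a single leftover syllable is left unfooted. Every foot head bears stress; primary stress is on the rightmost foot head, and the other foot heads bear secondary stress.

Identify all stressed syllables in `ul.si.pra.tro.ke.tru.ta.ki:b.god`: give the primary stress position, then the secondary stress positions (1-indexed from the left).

primary 9, secondary 3, 5, 7

Parse right to left into iambic (σˈσ) feet: ul (si.ˈpra) (tro.ˈke) (tru.ˈta) (ki:b.ˈgod). Syllable 1 is left unfooted.
Foot heads (stressed positions): 3, 5, 7, 9.
End Rule Rightmost: primary stress on the rightmost head = syllable 9.
Secondary stress on 3, 5, 7: ul.si.ˌpra.tro.ˌke.tru.ˌta.ki:b.ˈgod.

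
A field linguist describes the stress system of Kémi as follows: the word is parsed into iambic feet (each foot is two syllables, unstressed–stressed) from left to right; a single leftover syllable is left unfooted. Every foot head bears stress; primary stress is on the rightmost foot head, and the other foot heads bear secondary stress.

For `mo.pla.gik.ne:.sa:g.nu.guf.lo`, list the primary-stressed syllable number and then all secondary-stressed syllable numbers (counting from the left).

Parse left to right into iambic (σˈσ) feet: (mo.ˈpla) (gik.ˈne:) (sa:g.ˈnu) (guf.ˈlo).
Foot heads (stressed positions): 2, 4, 6, 8.
End Rule Rightmost: primary stress on the rightmost head = syllable 8.
Secondary stress on 2, 4, 6: mo.ˌpla.gik.ˌne:.sa:g.ˌnu.guf.ˈlo.

primary 8, secondary 2, 4, 6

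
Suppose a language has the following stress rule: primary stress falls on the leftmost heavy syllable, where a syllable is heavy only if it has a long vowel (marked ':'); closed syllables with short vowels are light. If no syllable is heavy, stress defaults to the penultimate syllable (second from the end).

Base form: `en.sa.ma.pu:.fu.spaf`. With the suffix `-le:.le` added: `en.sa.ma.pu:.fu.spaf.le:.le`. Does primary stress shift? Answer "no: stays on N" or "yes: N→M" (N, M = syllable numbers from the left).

no: stays on 4

Base `en.sa.ma.pu:.fu.spaf` (6 syllables):
  Weights: 1 en L, 2 sa L, 3 ma L, 4 pu: H, 5 fu L, 6 spaf L.
  Heavy syllables in the domain: 4. The leftmost is syllable 4 (pu:).
  → primary stress on syllable 4.
Suffixed `en.sa.ma.pu:.fu.spaf.le:.le` (8 syllables):
  Weights: 1 en L, 2 sa L, 3 ma L, 4 pu: H, 5 fu L, 6 spaf L, 7 le: H, 8 le L.
  Heavy syllables in the domain: 4, 7. The leftmost is syllable 4 (pu:).
  → primary stress on syllable 4.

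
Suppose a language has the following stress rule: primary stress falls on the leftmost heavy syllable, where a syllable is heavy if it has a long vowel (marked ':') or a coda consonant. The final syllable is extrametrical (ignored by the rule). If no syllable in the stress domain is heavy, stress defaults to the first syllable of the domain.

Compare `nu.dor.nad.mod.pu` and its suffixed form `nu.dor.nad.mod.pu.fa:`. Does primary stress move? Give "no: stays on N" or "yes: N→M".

no: stays on 2

Base `nu.dor.nad.mod.pu` (5 syllables):
  The final syllable (5, pu) is extrametrical; the stress domain is syllables 1–4.
  Weights: 1 nu L, 2 dor H, 3 nad H, 4 mod H.
  Heavy syllables in the domain: 2, 3, 4. The leftmost is syllable 2 (dor).
  → primary stress on syllable 2.
Suffixed `nu.dor.nad.mod.pu.fa:` (6 syllables):
  The final syllable (6, fa:) is extrametrical; the stress domain is syllables 1–5.
  Weights: 1 nu L, 2 dor H, 3 nad H, 4 mod H, 5 pu L.
  Heavy syllables in the domain: 2, 3, 4. The leftmost is syllable 2 (dor).
  → primary stress on syllable 2.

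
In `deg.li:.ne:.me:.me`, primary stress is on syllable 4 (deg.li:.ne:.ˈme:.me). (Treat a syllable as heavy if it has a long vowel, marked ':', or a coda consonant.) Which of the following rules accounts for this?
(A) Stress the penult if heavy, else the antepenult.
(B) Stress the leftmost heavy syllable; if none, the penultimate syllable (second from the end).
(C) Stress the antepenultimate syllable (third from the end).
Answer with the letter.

A

Rule A → syllable 4 ✓.
Rule B → syllable 1 (observed: 4).
Rule C → syllable 3 (observed: 4).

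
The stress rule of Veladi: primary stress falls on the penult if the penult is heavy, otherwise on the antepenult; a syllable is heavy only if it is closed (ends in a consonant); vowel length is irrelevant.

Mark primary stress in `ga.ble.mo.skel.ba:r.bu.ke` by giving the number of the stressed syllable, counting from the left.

Weights: 5 ba:r H, 6 bu L, 7 ke L.
The penult (syllable 6, bu) is light, so stress falls on the antepenult (syllable 5, ba:r).
Primary stress: syllable 5 → ga.ble.mo.skel.ˈba:r.bu.ke.

5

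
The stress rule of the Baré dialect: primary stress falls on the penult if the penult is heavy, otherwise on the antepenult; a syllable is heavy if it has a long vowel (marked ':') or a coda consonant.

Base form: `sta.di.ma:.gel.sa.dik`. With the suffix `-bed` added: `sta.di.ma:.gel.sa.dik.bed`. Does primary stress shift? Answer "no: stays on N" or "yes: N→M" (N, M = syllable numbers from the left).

Base `sta.di.ma:.gel.sa.dik` (6 syllables):
  Weights: 4 gel H, 5 sa L, 6 dik H.
  The penult (syllable 5, sa) is light, so stress falls on the antepenult (syllable 4, gel).
  → primary stress on syllable 4.
Suffixed `sta.di.ma:.gel.sa.dik.bed` (7 syllables):
  Weights: 5 sa L, 6 dik H, 7 bed H.
  The penult (syllable 6, dik) is heavy, so it takes stress.
  → primary stress on syllable 6.

yes: 4→6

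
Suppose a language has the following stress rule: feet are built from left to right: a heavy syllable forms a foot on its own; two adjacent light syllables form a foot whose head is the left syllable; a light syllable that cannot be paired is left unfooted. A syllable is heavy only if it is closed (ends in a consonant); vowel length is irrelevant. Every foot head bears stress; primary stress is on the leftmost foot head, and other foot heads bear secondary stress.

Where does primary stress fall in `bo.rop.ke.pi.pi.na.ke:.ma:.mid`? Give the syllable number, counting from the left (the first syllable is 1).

Weights: 1 bo L, 2 rop H, 3 ke L, 4 pi L, 5 pi L, 6 na L, 7 ke: L, 8 ma: L, 9 mid H.
Parse left to right (heavy = foot alone; LL = one foot; stranded L unfooted): bo (ˈrop) (ˈke.pi) (ˈpi.na) (ˈke:.ma:) (ˈmid).
Foot heads: 2, 3, 5, 7, 9.
Primary stress on the leftmost head = syllable 2.
Primary stress: syllable 2 → bo.ˈrop.ke.pi.pi.na.ke:.ma:.mid.

2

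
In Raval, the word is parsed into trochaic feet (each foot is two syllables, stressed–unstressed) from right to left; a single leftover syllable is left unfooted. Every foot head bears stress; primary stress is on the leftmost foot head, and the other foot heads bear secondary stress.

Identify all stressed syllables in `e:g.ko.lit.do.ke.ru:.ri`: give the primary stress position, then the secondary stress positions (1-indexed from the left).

Parse right to left into trochaic (ˈσσ) feet: e:g (ˈko.lit) (ˈdo.ke) (ˈru:.ri). Syllable 1 is left unfooted.
Foot heads (stressed positions): 2, 4, 6.
End Rule Leftmost: primary stress on the leftmost head = syllable 2.
Secondary stress on 4, 6: e:g.ˈko.lit.ˌdo.ke.ˌru:.ri.

primary 2, secondary 4, 6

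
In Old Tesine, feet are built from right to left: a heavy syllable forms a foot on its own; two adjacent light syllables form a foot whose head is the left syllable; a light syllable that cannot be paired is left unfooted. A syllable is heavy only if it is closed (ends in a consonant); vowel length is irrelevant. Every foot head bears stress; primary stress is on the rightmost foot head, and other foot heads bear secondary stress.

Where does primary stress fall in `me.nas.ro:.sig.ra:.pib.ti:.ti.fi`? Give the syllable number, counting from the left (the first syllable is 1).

8

Weights: 1 me L, 2 nas H, 3 ro: L, 4 sig H, 5 ra: L, 6 pib H, 7 ti: L, 8 ti L, 9 fi L.
Parse right to left (heavy = foot alone; LL = one foot; stranded L unfooted): me (ˈnas) ro: (ˈsig) ra: (ˈpib) ti: (ˈti.fi).
Foot heads: 2, 4, 6, 8.
Primary stress on the rightmost head = syllable 8.
Primary stress: syllable 8 → me.nas.ro:.sig.ra:.pib.ti:.ˈti.fi.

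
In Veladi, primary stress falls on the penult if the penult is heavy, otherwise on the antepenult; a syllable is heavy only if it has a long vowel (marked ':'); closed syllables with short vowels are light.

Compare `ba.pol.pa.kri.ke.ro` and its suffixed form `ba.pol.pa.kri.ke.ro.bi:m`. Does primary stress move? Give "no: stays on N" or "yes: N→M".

yes: 4→5

Base `ba.pol.pa.kri.ke.ro` (6 syllables):
  Weights: 4 kri L, 5 ke L, 6 ro L.
  The penult (syllable 5, ke) is light, so stress falls on the antepenult (syllable 4, kri).
  → primary stress on syllable 4.
Suffixed `ba.pol.pa.kri.ke.ro.bi:m` (7 syllables):
  Weights: 5 ke L, 6 ro L, 7 bi:m H.
  The penult (syllable 6, ro) is light, so stress falls on the antepenult (syllable 5, ke).
  → primary stress on syllable 5.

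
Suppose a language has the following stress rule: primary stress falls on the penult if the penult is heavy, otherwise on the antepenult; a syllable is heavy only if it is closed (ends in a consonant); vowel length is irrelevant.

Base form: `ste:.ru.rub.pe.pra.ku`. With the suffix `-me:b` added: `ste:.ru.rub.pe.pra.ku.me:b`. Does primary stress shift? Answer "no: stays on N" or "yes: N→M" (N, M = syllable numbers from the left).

Base `ste:.ru.rub.pe.pra.ku` (6 syllables):
  Weights: 4 pe L, 5 pra L, 6 ku L.
  The penult (syllable 5, pra) is light, so stress falls on the antepenult (syllable 4, pe).
  → primary stress on syllable 4.
Suffixed `ste:.ru.rub.pe.pra.ku.me:b` (7 syllables):
  Weights: 5 pra L, 6 ku L, 7 me:b H.
  The penult (syllable 6, ku) is light, so stress falls on the antepenult (syllable 5, pra).
  → primary stress on syllable 5.

yes: 4→5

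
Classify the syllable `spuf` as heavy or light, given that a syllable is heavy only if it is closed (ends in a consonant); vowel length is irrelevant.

`spuf`: short vowel, closed (coda /f/). Closed (coda /f/) → heavy.

heavy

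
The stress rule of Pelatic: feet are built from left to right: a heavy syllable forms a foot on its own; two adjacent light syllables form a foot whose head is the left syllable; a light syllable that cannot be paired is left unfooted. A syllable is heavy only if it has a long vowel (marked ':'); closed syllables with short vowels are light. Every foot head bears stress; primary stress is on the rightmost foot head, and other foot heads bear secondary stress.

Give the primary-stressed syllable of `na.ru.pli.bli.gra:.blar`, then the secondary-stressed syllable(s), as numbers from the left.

primary 5, secondary 1, 3

Weights: 1 na L, 2 ru L, 3 pli L, 4 bli L, 5 gra: H, 6 blar L.
Parse left to right (heavy = foot alone; LL = one foot; stranded L unfooted): (ˈna.ru) (ˈpli.bli) (ˈgra:) blar.
Foot heads: 1, 3, 5.
Primary stress on the rightmost head = syllable 5.
Secondary stress on 1, 3: ˌna.ru.ˌpli.bli.ˈgra:.blar.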